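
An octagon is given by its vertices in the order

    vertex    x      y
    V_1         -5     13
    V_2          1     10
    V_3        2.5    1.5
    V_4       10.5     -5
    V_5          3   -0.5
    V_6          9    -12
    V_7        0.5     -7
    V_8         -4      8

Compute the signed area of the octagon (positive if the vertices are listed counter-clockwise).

Apply the surveyor's formula: 2A = Σ (x_i·y_{i+1} − x_{i+1}·y_i), indices taken mod 8.
Σ = (-63) + (-23.5) + (-28.25) + (9.75) + (-31.5) + (-57) + (-24) + (-12) = -229.5
Signed area = Σ/2 = -114.75 (negative ⇒ clockwise traversal).

-114.75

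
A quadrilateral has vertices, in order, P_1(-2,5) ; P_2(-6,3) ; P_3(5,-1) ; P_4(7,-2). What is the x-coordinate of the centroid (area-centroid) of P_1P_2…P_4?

-64/129

Apply Gauss's area formula. First the cross-terms c_i = x_i·y_{i+1} − x_{i+1}·y_i:
  24, -9, -3, 31  ⇒  2A = 43, A = 21.5.
Then Σ (x_i + x_{i+1})·c_i = -64, so x̄ = -64 / (6·21.5) = -64/129.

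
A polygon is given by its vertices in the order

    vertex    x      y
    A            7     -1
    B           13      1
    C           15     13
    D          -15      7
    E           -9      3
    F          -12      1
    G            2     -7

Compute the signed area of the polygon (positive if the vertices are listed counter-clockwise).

324

Apply the shoelace (surveyor's) formula: 2A = Σ (x_i·y_{i+1} − x_{i+1}·y_i), indices taken mod 7.
Σ = (20) + (154) + (300) + (18) + (27) + (82) + (47) = 648
Signed area = Σ/2 = 324 (positive ⇒ counter-clockwise traversal).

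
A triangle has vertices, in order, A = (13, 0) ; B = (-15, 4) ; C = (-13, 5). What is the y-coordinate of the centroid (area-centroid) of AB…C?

3

Apply the shoelace (surveyor's) formula. First the cross-terms c_i = x_i·y_{i+1} − x_{i+1}·y_i:
  52, -23, -65  ⇒  2A = -36, A = -18.
Then Σ (y_i + y_{i+1})·c_i = -324, so ȳ = -324 / (6·(-18)) = 3.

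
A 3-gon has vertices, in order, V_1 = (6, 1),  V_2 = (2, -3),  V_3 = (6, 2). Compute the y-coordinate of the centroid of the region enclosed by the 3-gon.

0

Apply the surveyor's formula. First the cross-terms c_i = x_i·y_{i+1} − x_{i+1}·y_i:
  -20, 22, -6  ⇒  2A = -4, A = -2.
Then Σ (y_i + y_{i+1})·c_i = 0, so ȳ = 0 / (6·(-2)) = 0.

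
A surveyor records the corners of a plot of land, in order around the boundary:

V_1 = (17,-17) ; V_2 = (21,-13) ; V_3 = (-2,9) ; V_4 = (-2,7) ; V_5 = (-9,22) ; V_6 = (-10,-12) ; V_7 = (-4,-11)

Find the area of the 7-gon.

Σ = (136) + (163) + (4) + (19) + (328) + (62) + (255) = 967
Area = |Σ|/2 = 483.5.

483.5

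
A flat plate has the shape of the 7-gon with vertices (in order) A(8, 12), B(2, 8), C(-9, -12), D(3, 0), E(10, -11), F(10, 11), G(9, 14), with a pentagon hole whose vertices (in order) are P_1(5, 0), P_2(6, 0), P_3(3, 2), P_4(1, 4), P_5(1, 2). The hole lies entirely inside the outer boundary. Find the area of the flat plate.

Outer boundary:
Σ = (40) + (48) + (36) + (-33) + (220) + (41) + (-4) = 348
Area = |Σ|/2 = 174.
Hole:
Apply the shoelace formula: 2A = Σ (x_i·y_{i+1} − x_{i+1}·y_i), indices taken mod 5.
Cross-terms: 0, 12, 10, -2, -10  ⇒  Σ = 10
Area = |Σ|/2 = 5.
Net area = 174 − 5 = 169.

169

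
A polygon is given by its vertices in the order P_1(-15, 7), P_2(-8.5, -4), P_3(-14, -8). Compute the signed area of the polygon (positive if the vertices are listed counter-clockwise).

Σ = (119.5) + (12) + (-218) = -86.5
Signed area = Σ/2 = -43.25 (negative ⇒ clockwise traversal).

-43.25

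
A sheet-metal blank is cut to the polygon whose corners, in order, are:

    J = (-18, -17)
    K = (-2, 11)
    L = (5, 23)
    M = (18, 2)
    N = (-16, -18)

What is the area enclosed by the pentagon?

540.5

Apply the shoelace formula: 2A = Σ (x_i·y_{i+1} − x_{i+1}·y_i), indices taken mod 5.
Σ = (-232) + (-101) + (-404) + (-292) + (-52) = -1081
Area = |Σ|/2 = 540.5.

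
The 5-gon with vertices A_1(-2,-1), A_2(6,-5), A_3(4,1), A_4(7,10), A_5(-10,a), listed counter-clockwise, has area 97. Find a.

1

Write out the shoelace sum; only the two edges meeting at A_5 involve a:
2·Area = [(7·a − (-10)·10) + ((-10)·(-1) − (-2)·a)] + 75
       = 9·a + 185 = 194
⇒ a = 1.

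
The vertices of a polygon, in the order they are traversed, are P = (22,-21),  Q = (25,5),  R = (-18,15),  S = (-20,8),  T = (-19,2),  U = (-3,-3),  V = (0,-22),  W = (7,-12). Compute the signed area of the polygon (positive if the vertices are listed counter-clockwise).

884

Σ = (635) + (465) + (156) + (112) + (63) + (66) + (154) + (117) = 1768
Signed area = Σ/2 = 884 (positive ⇒ counter-clockwise traversal).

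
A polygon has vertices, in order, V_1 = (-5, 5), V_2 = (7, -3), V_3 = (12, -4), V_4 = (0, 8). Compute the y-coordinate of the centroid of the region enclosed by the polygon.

202/93

Apply the shoelace formula. First the cross-terms c_i = x_i·y_{i+1} − x_{i+1}·y_i:
  -20, 8, 96, 40  ⇒  2A = 124, A = 62.
Then Σ (y_i + y_{i+1})·c_i = 808, so ȳ = 808 / (6·62) = 202/93.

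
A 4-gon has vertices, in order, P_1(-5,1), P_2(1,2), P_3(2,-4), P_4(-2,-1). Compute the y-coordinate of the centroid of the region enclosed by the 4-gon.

-11/36

Apply the shoelace formula. First the cross-terms c_i = x_i·y_{i+1} − x_{i+1}·y_i:
  -11, -8, -10, -7  ⇒  2A = -36, A = -18.
Then Σ (y_i + y_{i+1})·c_i = 33, so ȳ = 33 / (6·(-18)) = -11/36.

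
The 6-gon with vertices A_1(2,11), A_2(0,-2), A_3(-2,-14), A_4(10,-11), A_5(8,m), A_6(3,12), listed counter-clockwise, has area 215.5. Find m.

12

The doubled signed area Σ (x_i y_{i+1} − x_{i+1} y_i) is linear in m.
With m=0 it equals 347; the coefficient of m is 7 (from the two edges through A_5).
So 7·m + 347 = 2·215.5 = 431 ⇒ m = 12.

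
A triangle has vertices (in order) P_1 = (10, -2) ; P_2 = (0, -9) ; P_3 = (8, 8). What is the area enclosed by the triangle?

57

Apply Gauss's area formula: 2A = Σ (x_i·y_{i+1} − x_{i+1}·y_i), indices taken mod 3.
Σ = (-90) + (72) + (-96) = -114
Area = |Σ|/2 = 57.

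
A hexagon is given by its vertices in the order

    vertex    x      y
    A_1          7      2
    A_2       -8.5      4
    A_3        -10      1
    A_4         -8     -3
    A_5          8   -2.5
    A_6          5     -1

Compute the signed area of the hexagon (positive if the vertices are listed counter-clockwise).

90

Σ = (45) + (31.5) + (38) + (44) + (4.5) + (17) = 180
Signed area = Σ/2 = 90 (positive ⇒ counter-clockwise traversal).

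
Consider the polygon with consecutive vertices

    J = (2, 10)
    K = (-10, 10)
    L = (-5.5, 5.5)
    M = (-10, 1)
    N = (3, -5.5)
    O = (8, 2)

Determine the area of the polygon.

Apply the shoelace formula: 2A = Σ (x_i·y_{i+1} − x_{i+1}·y_i), indices taken mod 6.
Σ = (120) + (0) + (49.5) + (52) + (50) + (76) = 347.5
Area = |Σ|/2 = 173.75.

173.75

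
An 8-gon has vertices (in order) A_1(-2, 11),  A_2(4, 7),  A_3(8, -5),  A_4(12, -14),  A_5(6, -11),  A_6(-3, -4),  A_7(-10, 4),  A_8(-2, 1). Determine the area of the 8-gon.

182.5

Apply the surveyor's formula: 2A = Σ (x_i·y_{i+1} − x_{i+1}·y_i), indices taken mod 8.
A_1→A_2: (-2)(7) − (4)(11) = -58
A_2→A_3: (4)(-5) − (8)(7) = -76
A_3→A_4: (8)(-14) − (12)(-5) = -52
A_4→A_5: (12)(-11) − (6)(-14) = -48
A_5→A_6: (6)(-4) − (-3)(-11) = -57
A_6→A_7: (-3)(4) − (-10)(-4) = -52
A_7→A_8: (-10)(1) − (-2)(4) = -2
A_8→A_1: (-2)(11) − (-2)(1) = -20
Σ = -365
Area = |Σ|/2 = 182.5.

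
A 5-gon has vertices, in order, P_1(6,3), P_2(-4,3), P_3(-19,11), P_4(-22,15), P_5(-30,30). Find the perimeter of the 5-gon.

|P_1P_2| = √((-10)² + (0)²) = √100 = 10
|P_2P_3| = √((-15)² + (8)²) = √289 = 17
|P_3P_4| = √((-3)² + (4)²) = √25 = 5
|P_4P_5| = √((-8)² + (15)²) = √289 = 17
|P_5P_1| = √((36)² + (-27)²) = √2025 = 45
Perimeter = 10 + 17 + 5 + 17 + 45 = 94.

94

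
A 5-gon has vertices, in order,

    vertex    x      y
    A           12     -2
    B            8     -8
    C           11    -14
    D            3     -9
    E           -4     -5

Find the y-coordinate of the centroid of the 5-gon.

-959/144

Apply Gauss's area formula. First the cross-terms c_i = x_i·y_{i+1} − x_{i+1}·y_i:
  -80, -24, -57, -51, 68  ⇒  2A = -144, A = -72.
Then Σ (y_i + y_{i+1})·c_i = 2877, so ȳ = 2877 / (6·(-72)) = -959/144.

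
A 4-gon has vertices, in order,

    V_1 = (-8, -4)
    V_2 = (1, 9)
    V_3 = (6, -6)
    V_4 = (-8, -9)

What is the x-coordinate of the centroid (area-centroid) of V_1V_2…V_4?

-10/9

Apply the shoelace (surveyor's) formula. First the cross-terms c_i = x_i·y_{i+1} − x_{i+1}·y_i:
  -68, -60, -102, -40  ⇒  2A = -270, A = -135.
Then Σ (x_i + x_{i+1})·c_i = 900, so x̄ = 900 / (6·(-135)) = -10/9.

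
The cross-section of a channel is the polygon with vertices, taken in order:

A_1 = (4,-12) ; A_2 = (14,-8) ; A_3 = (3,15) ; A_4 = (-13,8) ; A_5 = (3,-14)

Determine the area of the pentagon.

383.5

Apply the shoelace (surveyor's) formula: 2A = Σ (x_i·y_{i+1} − x_{i+1}·y_i), indices taken mod 5.
Σ = (136) + (234) + (219) + (158) + (20) = 767
Area = |Σ|/2 = 383.5.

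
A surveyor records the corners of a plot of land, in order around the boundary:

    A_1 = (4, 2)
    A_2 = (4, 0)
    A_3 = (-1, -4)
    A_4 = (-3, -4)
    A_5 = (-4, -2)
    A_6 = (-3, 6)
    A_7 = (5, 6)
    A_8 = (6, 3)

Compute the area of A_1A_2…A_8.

Apply Gauss's area formula: 2A = Σ (x_i·y_{i+1} − x_{i+1}·y_i), indices taken mod 8.
Cross-terms: -8, -16, -8, -10, -30, -48, -21, 0  ⇒  Σ = -141
Area = |Σ|/2 = 70.5.

70.5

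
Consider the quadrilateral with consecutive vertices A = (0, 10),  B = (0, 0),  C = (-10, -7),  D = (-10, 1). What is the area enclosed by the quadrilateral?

Apply Gauss's area formula: 2A = Σ (x_i·y_{i+1} − x_{i+1}·y_i), indices taken mod 4.
A→B: (0)(0) − (0)(10) = 0
B→C: (0)(-7) − (-10)(0) = 0
C→D: (-10)(1) − (-10)(-7) = -80
D→A: (-10)(10) − (0)(1) = -100
Σ = -180
Area = |Σ|/2 = 90.

90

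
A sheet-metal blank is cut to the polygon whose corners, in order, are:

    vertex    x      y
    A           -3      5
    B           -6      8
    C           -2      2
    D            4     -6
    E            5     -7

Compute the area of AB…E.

10

Cross-terms: 6, 4, 4, 2, 4  ⇒  Σ = 20
Area = |Σ|/2 = 10.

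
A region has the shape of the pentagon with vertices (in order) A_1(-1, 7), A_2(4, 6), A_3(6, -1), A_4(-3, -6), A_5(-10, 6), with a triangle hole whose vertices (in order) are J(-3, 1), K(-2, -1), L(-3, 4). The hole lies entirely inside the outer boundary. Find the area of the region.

Outer boundary:
Apply the surveyor's formula: 2A = Σ (x_i·y_{i+1} − x_{i+1}·y_i), indices taken mod 5.
Cross-terms: -34, -40, -39, -78, -64  ⇒  Σ = -255
Area = |Σ|/2 = 127.5.
Hole:
Apply the shoelace formula: 2A = Σ (x_i·y_{i+1} − x_{i+1}·y_i), indices taken mod 3.
Σ = (5) + (-11) + (9) = 3
Area = |Σ|/2 = 1.5.
Net area = 127.5 − 1.5 = 126.

126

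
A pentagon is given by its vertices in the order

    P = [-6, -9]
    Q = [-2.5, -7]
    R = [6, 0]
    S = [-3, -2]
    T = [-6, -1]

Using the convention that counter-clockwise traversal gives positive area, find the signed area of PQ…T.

44.25

P→Q: (-6)(-7) − (-2.5)(-9) = 19.5
Q→R: (-2.5)(0) − (6)(-7) = 42
R→S: (6)(-2) − (-3)(0) = -12
S→T: (-3)(-1) − (-6)(-2) = -9
T→P: (-6)(-9) − (-6)(-1) = 48
Σ = 88.5
Signed area = Σ/2 = 44.25 (positive ⇒ counter-clockwise traversal).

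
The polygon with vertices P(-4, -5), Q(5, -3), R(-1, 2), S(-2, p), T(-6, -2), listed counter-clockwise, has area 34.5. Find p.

-1

Write out the shoelace sum; only the two edges meeting at S involve p:
2·Area = [((-1)·p − (-2)·2) + ((-2)·(-2) − (-6)·p)] + 66
       = 5·p + 74 = 69
⇒ p = -1.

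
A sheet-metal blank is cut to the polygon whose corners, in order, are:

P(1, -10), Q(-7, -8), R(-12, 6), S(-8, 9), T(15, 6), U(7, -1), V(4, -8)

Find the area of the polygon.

Σ = (-78) + (-138) + (-60) + (-183) + (-57) + (-52) + (-32) = -600
Area = |Σ|/2 = 300.

300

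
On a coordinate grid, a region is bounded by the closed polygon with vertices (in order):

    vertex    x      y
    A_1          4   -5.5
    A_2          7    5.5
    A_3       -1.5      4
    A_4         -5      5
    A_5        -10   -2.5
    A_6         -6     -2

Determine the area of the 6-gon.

108.875

Apply the shoelace (surveyor's) formula: 2A = Σ (x_i·y_{i+1} − x_{i+1}·y_i), indices taken mod 6.
Cross-terms: 60.5, 36.25, 12.5, 62.5, 5, 41  ⇒  Σ = 217.75
Area = |Σ|/2 = 108.875.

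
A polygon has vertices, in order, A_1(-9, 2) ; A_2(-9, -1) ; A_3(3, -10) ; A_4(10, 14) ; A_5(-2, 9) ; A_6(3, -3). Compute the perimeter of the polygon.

|A_1A_2| = √((0)² + (-3)²) = √9 = 3
|A_2A_3| = √((12)² + (-9)²) = √225 = 15
|A_3A_4| = √((7)² + (24)²) = √625 = 25
|A_4A_5| = √((-12)² + (-5)²) = √169 = 13
|A_5A_6| = √((5)² + (-12)²) = √169 = 13
|A_6A_1| = √((-12)² + (5)²) = √169 = 13
Perimeter = 3 + 15 + 25 + 13 + 13 + 13 = 82.

82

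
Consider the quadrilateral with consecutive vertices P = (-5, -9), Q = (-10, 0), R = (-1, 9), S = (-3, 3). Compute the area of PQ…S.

Apply the surveyor's formula: 2A = Σ (x_i·y_{i+1} − x_{i+1}·y_i), indices taken mod 4.
P→Q: (-5)(0) − (-10)(-9) = -90
Q→R: (-10)(9) − (-1)(0) = -90
R→S: (-1)(3) − (-3)(9) = 24
S→P: (-3)(-9) − (-5)(3) = 42
Σ = -114
Area = |Σ|/2 = 57.

57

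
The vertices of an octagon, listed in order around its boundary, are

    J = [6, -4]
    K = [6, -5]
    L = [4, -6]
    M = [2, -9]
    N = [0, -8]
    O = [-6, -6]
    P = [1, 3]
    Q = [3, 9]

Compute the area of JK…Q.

Σ = (-6) + (-16) + (-24) + (-16) + (-48) + (-12) + (0) + (-66) = -188
Area = |Σ|/2 = 94.

94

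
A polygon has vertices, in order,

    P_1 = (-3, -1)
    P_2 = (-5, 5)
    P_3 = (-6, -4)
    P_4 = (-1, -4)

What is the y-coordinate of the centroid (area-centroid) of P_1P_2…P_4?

Apply Gauss's area formula. First the cross-terms c_i = x_i·y_{i+1} − x_{i+1}·y_i:
  -20, 50, 20, -11  ⇒  2A = 39, A = 19.5.
Then Σ (y_i + y_{i+1})·c_i = -135, so ȳ = -135 / (6·19.5) = -15/13.

-15/13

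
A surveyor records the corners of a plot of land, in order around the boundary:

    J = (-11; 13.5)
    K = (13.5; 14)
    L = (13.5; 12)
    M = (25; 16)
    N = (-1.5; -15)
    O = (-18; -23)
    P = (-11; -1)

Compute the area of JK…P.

714.125

Apply Gauss's area formula: 2A = Σ (x_i·y_{i+1} − x_{i+1}·y_i), indices taken mod 7.
J→K: (-11)(14) − (13.5)(13.5) = -336.25
K→L: (13.5)(12) − (13.5)(14) = -27
L→M: (13.5)(16) − (25)(12) = -84
M→N: (25)(-15) − (-1.5)(16) = -351
N→O: (-1.5)(-23) − (-18)(-15) = -235.5
O→P: (-18)(-1) − (-11)(-23) = -235
P→J: (-11)(13.5) − (-11)(-1) = -159.5
Σ = -1428.25
Area = |Σ|/2 = 714.125.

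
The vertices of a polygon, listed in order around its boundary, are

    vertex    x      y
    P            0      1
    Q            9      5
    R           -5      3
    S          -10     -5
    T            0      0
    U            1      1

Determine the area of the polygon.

Apply the shoelace (surveyor's) formula: 2A = Σ (x_i·y_{i+1} − x_{i+1}·y_i), indices taken mod 6.
P→Q: (0)(5) − (9)(1) = -9
Q→R: (9)(3) − (-5)(5) = 52
R→S: (-5)(-5) − (-10)(3) = 55
S→T: (-10)(0) − (0)(-5) = 0
T→U: (0)(1) − (1)(0) = 0
U→P: (1)(1) − (0)(1) = 1
Σ = 99
Area = |Σ|/2 = 49.5.

49.5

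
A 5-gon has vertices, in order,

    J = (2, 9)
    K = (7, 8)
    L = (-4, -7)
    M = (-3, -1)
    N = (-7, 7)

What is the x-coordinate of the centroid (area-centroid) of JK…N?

Apply the shoelace formula. First the cross-terms c_i = x_i·y_{i+1} − x_{i+1}·y_i:
  -47, -17, -17, -28, -77  ⇒  2A = -186, A = -93.
Then Σ (x_i + x_{i+1})·c_i = 310, so x̄ = 310 / (6·(-93)) = -5/9.

-5/9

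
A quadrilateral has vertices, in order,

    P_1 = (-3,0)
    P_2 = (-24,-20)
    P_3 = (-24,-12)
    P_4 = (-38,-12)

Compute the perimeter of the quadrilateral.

88

|P_1P_2| = √((-21)² + (-20)²) = √841 = 29
|P_2P_3| = √((0)² + (8)²) = √64 = 8
|P_3P_4| = √((-14)² + (0)²) = √196 = 14
|P_4P_1| = √((35)² + (12)²) = √1369 = 37
Perimeter = 29 + 8 + 14 + 37 = 88.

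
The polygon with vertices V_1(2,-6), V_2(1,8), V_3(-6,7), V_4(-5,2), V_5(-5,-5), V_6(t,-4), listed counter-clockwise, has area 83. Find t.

Write out the shoelace sum; only the two edges meeting at V_6 involve t:
2·Area = [((-5)·(-4) − t·(-5)) + (t·(-6) − 2·(-4))] + 135
       = -1·t + 163 = 166
⇒ t = -3.

-3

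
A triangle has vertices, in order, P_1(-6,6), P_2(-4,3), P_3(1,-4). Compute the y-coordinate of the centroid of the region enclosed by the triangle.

5/3

Apply Gauss's area formula. First the cross-terms c_i = x_i·y_{i+1} − x_{i+1}·y_i:
  6, 13, -18  ⇒  2A = 1, A = 0.5.
Then Σ (y_i + y_{i+1})·c_i = 5, so ȳ = 5 / (6·0.5) = 5/3.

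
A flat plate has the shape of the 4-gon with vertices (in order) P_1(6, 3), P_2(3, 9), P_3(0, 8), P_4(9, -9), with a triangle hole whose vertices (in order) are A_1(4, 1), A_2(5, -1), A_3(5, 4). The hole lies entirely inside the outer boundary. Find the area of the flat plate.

Outer boundary:
P_1→P_2: (6)(9) − (3)(3) = 45
P_2→P_3: (3)(8) − (0)(9) = 24
P_3→P_4: (0)(-9) − (9)(8) = -72
P_4→P_1: (9)(3) − (6)(-9) = 81
Σ = 78
Area = |Σ|/2 = 39.
Hole:
Σ = (-9) + (25) + (-11) = 5
Area = |Σ|/2 = 2.5.
Net area = 39 − 2.5 = 36.5.

36.5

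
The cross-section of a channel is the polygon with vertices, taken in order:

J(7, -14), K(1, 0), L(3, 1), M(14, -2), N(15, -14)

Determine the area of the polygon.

Apply the shoelace (surveyor's) formula: 2A = Σ (x_i·y_{i+1} − x_{i+1}·y_i), indices taken mod 5.
J→K: (7)(0) − (1)(-14) = 14
K→L: (1)(1) − (3)(0) = 1
L→M: (3)(-2) − (14)(1) = -20
M→N: (14)(-14) − (15)(-2) = -166
N→J: (15)(-14) − (7)(-14) = -112
Σ = -283
Area = |Σ|/2 = 141.5.

141.5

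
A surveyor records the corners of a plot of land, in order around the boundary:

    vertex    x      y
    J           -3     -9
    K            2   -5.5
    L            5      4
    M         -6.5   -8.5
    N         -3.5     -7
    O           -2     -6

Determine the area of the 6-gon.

38.125

Σ = (34.5) + (35.5) + (-16.5) + (15.75) + (7) + (0) = 76.25
Area = |Σ|/2 = 38.125.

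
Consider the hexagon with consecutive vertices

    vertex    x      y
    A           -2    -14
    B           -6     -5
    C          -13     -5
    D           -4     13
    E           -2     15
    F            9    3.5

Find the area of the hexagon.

Apply the surveyor's formula: 2A = Σ (x_i·y_{i+1} − x_{i+1}·y_i), indices taken mod 6.
Σ = (-74) + (-35) + (-189) + (-34) + (-142) + (-119) = -593
Area = |Σ|/2 = 296.5.

296.5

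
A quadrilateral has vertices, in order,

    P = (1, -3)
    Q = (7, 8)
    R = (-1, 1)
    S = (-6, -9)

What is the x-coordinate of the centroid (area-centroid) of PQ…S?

Apply the surveyor's formula. First the cross-terms c_i = x_i·y_{i+1} − x_{i+1}·y_i:
  29, 15, 15, 27  ⇒  2A = 86, A = 43.
Then Σ (x_i + x_{i+1})·c_i = 82, so x̄ = 82 / (6·43) = 41/129.

41/129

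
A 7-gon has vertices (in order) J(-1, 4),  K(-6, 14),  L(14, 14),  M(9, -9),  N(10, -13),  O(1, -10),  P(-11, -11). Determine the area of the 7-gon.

406

Apply Gauss's area formula: 2A = Σ (x_i·y_{i+1} − x_{i+1}·y_i), indices taken mod 7.
Cross-terms: 10, -280, -252, -27, -87, -121, -55  ⇒  Σ = -812
Area = |Σ|/2 = 406.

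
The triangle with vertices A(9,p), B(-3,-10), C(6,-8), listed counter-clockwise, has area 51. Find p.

The doubled signed area Σ (x_i y_{i+1} − x_{i+1} y_i) is linear in p.
With p=0 it equals 66; the coefficient of p is 9 (from the two edges through A).
So 9·p + 66 = 2·51 = 102 ⇒ p = 4.

4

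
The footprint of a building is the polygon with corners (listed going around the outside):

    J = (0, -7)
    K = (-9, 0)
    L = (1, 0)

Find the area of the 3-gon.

Apply the shoelace (surveyor's) formula: 2A = Σ (x_i·y_{i+1} − x_{i+1}·y_i), indices taken mod 3.
Σ = (-63) + (0) + (-7) = -70
Area = |Σ|/2 = 35.

35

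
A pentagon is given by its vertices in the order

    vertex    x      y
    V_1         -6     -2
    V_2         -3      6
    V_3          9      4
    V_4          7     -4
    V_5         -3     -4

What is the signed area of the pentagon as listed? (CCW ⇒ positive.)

Σ = (-42) + (-66) + (-64) + (-40) + (-18) = -230
Signed area = Σ/2 = -115 (negative ⇒ clockwise traversal).

-115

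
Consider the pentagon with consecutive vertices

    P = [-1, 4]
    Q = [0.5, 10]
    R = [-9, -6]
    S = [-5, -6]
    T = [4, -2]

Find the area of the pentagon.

73.5

Apply the shoelace (surveyor's) formula: 2A = Σ (x_i·y_{i+1} − x_{i+1}·y_i), indices taken mod 5.
Σ = (-12) + (87) + (24) + (34) + (14) = 147
Area = |Σ|/2 = 73.5.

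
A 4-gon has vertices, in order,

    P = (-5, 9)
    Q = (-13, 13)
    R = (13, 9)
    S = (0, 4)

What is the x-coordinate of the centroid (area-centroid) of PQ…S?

20/27

Apply the shoelace (surveyor's) formula. First the cross-terms c_i = x_i·y_{i+1} − x_{i+1}·y_i:
  52, -286, 52, 20  ⇒  2A = -162, A = -81.
Then Σ (x_i + x_{i+1})·c_i = -360, so x̄ = -360 / (6·(-81)) = 20/27.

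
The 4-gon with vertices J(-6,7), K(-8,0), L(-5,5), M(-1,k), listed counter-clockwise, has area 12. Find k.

Write out the shoelace sum; only the two edges meeting at M involve k:
2·Area = [((-5)·k − (-1)·5) + ((-1)·7 − (-6)·k)] + 16
       = 1·k + 14 = 24
⇒ k = 10.

10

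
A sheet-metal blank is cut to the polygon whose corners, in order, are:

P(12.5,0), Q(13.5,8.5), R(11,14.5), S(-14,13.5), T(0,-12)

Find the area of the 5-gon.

439

Apply the surveyor's formula: 2A = Σ (x_i·y_{i+1} − x_{i+1}·y_i), indices taken mod 5.
P→Q: (12.5)(8.5) − (13.5)(0) = 106.25
Q→R: (13.5)(14.5) − (11)(8.5) = 102.25
R→S: (11)(13.5) − (-14)(14.5) = 351.5
S→T: (-14)(-12) − (0)(13.5) = 168
T→P: (0)(0) − (12.5)(-12) = 150
Σ = 878
Area = |Σ|/2 = 439.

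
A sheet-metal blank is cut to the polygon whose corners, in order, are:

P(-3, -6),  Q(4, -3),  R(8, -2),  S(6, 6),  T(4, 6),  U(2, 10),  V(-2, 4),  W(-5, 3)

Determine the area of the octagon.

Apply the shoelace (surveyor's) formula: 2A = Σ (x_i·y_{i+1} − x_{i+1}·y_i), indices taken mod 8.
P→Q: (-3)(-3) − (4)(-6) = 33
Q→R: (4)(-2) − (8)(-3) = 16
R→S: (8)(6) − (6)(-2) = 60
S→T: (6)(6) − (4)(6) = 12
T→U: (4)(10) − (2)(6) = 28
U→V: (2)(4) − (-2)(10) = 28
V→W: (-2)(3) − (-5)(4) = 14
W→P: (-5)(-6) − (-3)(3) = 39
Σ = 230
Area = |Σ|/2 = 115.

115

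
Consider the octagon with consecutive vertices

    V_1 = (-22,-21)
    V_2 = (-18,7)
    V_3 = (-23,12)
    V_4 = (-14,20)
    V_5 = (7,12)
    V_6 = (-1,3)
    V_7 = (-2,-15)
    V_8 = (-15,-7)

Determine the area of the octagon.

591.5

Apply the shoelace (surveyor's) formula: 2A = Σ (x_i·y_{i+1} − x_{i+1}·y_i), indices taken mod 8.
V_1→V_2: (-22)(7) − (-18)(-21) = -532
V_2→V_3: (-18)(12) − (-23)(7) = -55
V_3→V_4: (-23)(20) − (-14)(12) = -292
V_4→V_5: (-14)(12) − (7)(20) = -308
V_5→V_6: (7)(3) − (-1)(12) = 33
V_6→V_7: (-1)(-15) − (-2)(3) = 21
V_7→V_8: (-2)(-7) − (-15)(-15) = -211
V_8→V_1: (-15)(-21) − (-22)(-7) = 161
Σ = -1183
Area = |Σ|/2 = 591.5.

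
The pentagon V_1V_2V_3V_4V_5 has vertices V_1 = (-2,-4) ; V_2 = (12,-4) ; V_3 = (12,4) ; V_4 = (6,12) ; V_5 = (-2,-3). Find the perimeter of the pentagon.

50

|V_1V_2| = √((14)² + (0)²) = √196 = 14
|V_2V_3| = √((0)² + (8)²) = √64 = 8
|V_3V_4| = √((-6)² + (8)²) = √100 = 10
|V_4V_5| = √((-8)² + (-15)²) = √289 = 17
|V_5V_1| = √((0)² + (-1)²) = √1 = 1
Perimeter = 14 + 8 + 10 + 17 + 1 = 50.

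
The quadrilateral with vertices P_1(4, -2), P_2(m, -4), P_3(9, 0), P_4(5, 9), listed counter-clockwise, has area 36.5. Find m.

9

Write out the shoelace sum; only the two edges meeting at P_2 involve m:
2·Area = [(4·(-4) − m·(-2)) + (m·0 − 9·(-4))] + 35
       = 2·m + 55 = 73
⇒ m = 9.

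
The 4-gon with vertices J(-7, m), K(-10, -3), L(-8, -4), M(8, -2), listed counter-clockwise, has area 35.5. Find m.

The doubled signed area Σ (x_i y_{i+1} − x_{i+1} y_i) is linear in m.
With m=0 it equals 71; the coefficient of m is 18 (from the two edges through J).
So 18·m + 71 = 2·35.5 = 71 ⇒ m = 0.

0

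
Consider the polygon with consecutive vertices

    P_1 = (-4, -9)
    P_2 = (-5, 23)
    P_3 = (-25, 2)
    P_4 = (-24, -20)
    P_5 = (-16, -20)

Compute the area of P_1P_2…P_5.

Apply Gauss's area formula: 2A = Σ (x_i·y_{i+1} − x_{i+1}·y_i), indices taken mod 5.
Σ = (-137) + (565) + (548) + (160) + (64) = 1200
Area = |Σ|/2 = 600.

600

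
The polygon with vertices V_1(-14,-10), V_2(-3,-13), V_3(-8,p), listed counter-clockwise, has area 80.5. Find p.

Write out the shoelace sum; only the two edges meeting at V_3 involve p:
2·Area = [((-3)·p − (-8)·(-13)) + ((-8)·(-10) − (-14)·p)] + 152
       = 11·p + 128 = 161
⇒ p = 3.

3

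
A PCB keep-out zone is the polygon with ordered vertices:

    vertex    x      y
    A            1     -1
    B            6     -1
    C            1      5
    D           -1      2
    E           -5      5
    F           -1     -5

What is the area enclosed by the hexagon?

A→B: (1)(-1) − (6)(-1) = 5
B→C: (6)(5) − (1)(-1) = 31
C→D: (1)(2) − (-1)(5) = 7
D→E: (-1)(5) − (-5)(2) = 5
E→F: (-5)(-5) − (-1)(5) = 30
F→A: (-1)(-1) − (1)(-5) = 6
Σ = 84
Area = |Σ|/2 = 42.

42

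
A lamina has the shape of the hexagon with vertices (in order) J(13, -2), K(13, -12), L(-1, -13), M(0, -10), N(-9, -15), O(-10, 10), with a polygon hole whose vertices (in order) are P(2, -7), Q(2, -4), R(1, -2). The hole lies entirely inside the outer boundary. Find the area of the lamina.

369

Outer boundary:
Apply the shoelace (surveyor's) formula: 2A = Σ (x_i·y_{i+1} − x_{i+1}·y_i), indices taken mod 6.
Σ = (-130) + (-181) + (10) + (-90) + (-240) + (-110) = -741
Area = |Σ|/2 = 370.5.
Hole:
Apply the surveyor's formula: 2A = Σ (x_i·y_{i+1} − x_{i+1}·y_i), indices taken mod 3.
P→Q: (2)(-4) − (2)(-7) = 6
Q→R: (2)(-2) − (1)(-4) = 0
R→P: (1)(-7) − (2)(-2) = -3
Σ = 3
Area = |Σ|/2 = 1.5.
Net area = 370.5 − 1.5 = 369.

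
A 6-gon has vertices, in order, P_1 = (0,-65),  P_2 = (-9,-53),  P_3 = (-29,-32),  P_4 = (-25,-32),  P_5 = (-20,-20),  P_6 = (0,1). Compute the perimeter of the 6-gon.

156

|P_1P_2| = √((-9)² + (12)²) = √225 = 15
|P_2P_3| = √((-20)² + (21)²) = √841 = 29
|P_3P_4| = √((4)² + (0)²) = √16 = 4
|P_4P_5| = √((5)² + (12)²) = √169 = 13
|P_5P_6| = √((20)² + (21)²) = √841 = 29
|P_6P_1| = √((0)² + (-66)²) = √4356 = 66
Perimeter = 15 + 29 + 4 + 13 + 29 + 66 = 156.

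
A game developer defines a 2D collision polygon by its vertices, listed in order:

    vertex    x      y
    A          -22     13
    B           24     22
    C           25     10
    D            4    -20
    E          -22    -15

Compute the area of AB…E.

Apply Gauss's area formula: 2A = Σ (x_i·y_{i+1} − x_{i+1}·y_i), indices taken mod 5.
A→B: (-22)(22) − (24)(13) = -796
B→C: (24)(10) − (25)(22) = -310
C→D: (25)(-20) − (4)(10) = -540
D→E: (4)(-15) − (-22)(-20) = -500
E→A: (-22)(13) − (-22)(-15) = -616
Σ = -2762
Area = |Σ|/2 = 1381.

1381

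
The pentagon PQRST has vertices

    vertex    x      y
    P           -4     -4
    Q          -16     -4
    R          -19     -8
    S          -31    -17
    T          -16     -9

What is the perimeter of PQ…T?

|PQ| = √((-12)² + (0)²) = √144 = 12
|QR| = √((-3)² + (-4)²) = √25 = 5
|RS| = √((-12)² + (-9)²) = √225 = 15
|ST| = √((15)² + (8)²) = √289 = 17
|TP| = √((12)² + (5)²) = √169 = 13
Perimeter = 12 + 5 + 15 + 17 + 13 = 62.

62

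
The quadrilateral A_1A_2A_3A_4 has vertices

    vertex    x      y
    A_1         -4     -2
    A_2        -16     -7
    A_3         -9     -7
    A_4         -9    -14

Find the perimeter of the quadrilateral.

|A_1A_2| = √((-12)² + (-5)²) = √169 = 13
|A_2A_3| = √((7)² + (0)²) = √49 = 7
|A_3A_4| = √((0)² + (-7)²) = √49 = 7
|A_4A_1| = √((5)² + (12)²) = √169 = 13
Perimeter = 13 + 7 + 7 + 13 = 40.

40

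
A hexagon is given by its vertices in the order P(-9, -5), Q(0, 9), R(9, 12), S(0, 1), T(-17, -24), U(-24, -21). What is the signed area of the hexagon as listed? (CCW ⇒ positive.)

-212

Σ = (-81) + (-81) + (9) + (17) + (-219) + (-69) = -424
Signed area = Σ/2 = -212 (negative ⇒ clockwise traversal).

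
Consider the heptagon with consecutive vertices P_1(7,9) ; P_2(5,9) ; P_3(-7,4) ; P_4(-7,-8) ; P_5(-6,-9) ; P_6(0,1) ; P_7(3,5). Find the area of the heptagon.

91.5

P_1→P_2: (7)(9) − (5)(9) = 18
P_2→P_3: (5)(4) − (-7)(9) = 83
P_3→P_4: (-7)(-8) − (-7)(4) = 84
P_4→P_5: (-7)(-9) − (-6)(-8) = 15
P_5→P_6: (-6)(1) − (0)(-9) = -6
P_6→P_7: (0)(5) − (3)(1) = -3
P_7→P_1: (3)(9) − (7)(5) = -8
Σ = 183
Area = |Σ|/2 = 91.5.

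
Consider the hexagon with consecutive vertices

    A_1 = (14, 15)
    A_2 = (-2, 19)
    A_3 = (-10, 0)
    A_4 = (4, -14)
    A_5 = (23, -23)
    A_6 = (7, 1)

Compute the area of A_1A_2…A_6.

Cross-terms: 296, 190, 140, 230, 184, 91  ⇒  Σ = 1131
Area = |Σ|/2 = 565.5.

565.5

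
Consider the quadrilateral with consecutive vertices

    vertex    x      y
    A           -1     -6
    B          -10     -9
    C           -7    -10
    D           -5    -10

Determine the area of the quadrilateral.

A→B: (-1)(-9) − (-10)(-6) = -51
B→C: (-10)(-10) − (-7)(-9) = 37
C→D: (-7)(-10) − (-5)(-10) = 20
D→A: (-5)(-6) − (-1)(-10) = 20
Σ = 26
Area = |Σ|/2 = 13.

13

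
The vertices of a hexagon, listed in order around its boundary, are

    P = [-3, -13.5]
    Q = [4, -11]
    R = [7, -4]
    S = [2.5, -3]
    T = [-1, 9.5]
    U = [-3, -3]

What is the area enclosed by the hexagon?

Cross-terms: 87, 61, -11, 20.75, 31.5, 31.5  ⇒  Σ = 220.75
Area = |Σ|/2 = 110.375.

110.375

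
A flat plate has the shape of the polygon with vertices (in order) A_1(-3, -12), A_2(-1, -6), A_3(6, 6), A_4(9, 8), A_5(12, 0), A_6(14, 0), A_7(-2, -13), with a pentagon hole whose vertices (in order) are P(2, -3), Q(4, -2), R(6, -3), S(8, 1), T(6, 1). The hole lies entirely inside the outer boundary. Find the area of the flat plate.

Outer boundary:
Apply the shoelace (surveyor's) formula: 2A = Σ (x_i·y_{i+1} − x_{i+1}·y_i), indices taken mod 7.
A_1→A_2: (-3)(-6) − (-1)(-12) = 6
A_2→A_3: (-1)(6) − (6)(-6) = 30
A_3→A_4: (6)(8) − (9)(6) = -6
A_4→A_5: (9)(0) − (12)(8) = -96
A_5→A_6: (12)(0) − (14)(0) = 0
A_6→A_7: (14)(-13) − (-2)(0) = -182
A_7→A_1: (-2)(-12) − (-3)(-13) = -15
Σ = -263
Area = |Σ|/2 = 131.5.
Hole:
Apply Gauss's area formula: 2A = Σ (x_i·y_{i+1} − x_{i+1}·y_i), indices taken mod 5.
Cross-terms: 8, 0, 30, 2, -20  ⇒  Σ = 20
Area = |Σ|/2 = 10.
Net area = 131.5 − 10 = 121.5.

121.5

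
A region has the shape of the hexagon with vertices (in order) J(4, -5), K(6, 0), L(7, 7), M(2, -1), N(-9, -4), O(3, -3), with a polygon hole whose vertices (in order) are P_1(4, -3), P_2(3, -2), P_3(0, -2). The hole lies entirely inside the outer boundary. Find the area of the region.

Outer boundary:
Apply the shoelace formula: 2A = Σ (x_i·y_{i+1} − x_{i+1}·y_i), indices taken mod 6.
Σ = (30) + (42) + (-21) + (-17) + (39) + (-3) = 70
Area = |Σ|/2 = 35.
Hole:
Apply Gauss's area formula: 2A = Σ (x_i·y_{i+1} − x_{i+1}·y_i), indices taken mod 3.
Σ = (1) + (-6) + (8) = 3
Area = |Σ|/2 = 1.5.
Net area = 35 − 1.5 = 33.5.

33.5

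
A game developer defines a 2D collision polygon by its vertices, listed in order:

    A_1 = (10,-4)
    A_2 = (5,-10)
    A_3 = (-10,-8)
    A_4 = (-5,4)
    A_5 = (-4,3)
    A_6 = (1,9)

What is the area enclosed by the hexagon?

216

Cross-terms: -80, -140, -80, 1, -39, -94  ⇒  Σ = -432
Area = |Σ|/2 = 216.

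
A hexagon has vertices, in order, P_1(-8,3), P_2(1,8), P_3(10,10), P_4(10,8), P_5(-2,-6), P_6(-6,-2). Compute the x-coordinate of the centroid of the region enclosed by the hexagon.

107/267

Apply the shoelace formula. First the cross-terms c_i = x_i·y_{i+1} − x_{i+1}·y_i:
  -67, -70, -20, -44, -32, -34  ⇒  2A = -267, A = -133.5.
Then Σ (x_i + x_{i+1})·c_i = -321, so x̄ = -321 / (6·(-133.5)) = 107/267.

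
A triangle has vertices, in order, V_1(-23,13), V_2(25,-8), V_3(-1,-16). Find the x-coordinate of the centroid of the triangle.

Apply the surveyor's formula. First the cross-terms c_i = x_i·y_{i+1} − x_{i+1}·y_i:
  -141, -408, -381  ⇒  2A = -930, A = -465.
Then Σ (x_i + x_{i+1})·c_i = -930, so x̄ = -930 / (6·(-465)) = 1/3.

1/3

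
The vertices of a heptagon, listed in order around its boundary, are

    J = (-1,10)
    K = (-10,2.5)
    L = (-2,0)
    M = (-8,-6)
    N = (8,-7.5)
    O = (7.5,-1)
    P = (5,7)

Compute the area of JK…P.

J→K: (-1)(2.5) − (-10)(10) = 97.5
K→L: (-10)(0) − (-2)(2.5) = 5
L→M: (-2)(-6) − (-8)(0) = 12
M→N: (-8)(-7.5) − (8)(-6) = 108
N→O: (8)(-1) − (7.5)(-7.5) = 48.25
O→P: (7.5)(7) − (5)(-1) = 57.5
P→J: (5)(10) − (-1)(7) = 57
Σ = 385.25
Area = |Σ|/2 = 192.625.

192.625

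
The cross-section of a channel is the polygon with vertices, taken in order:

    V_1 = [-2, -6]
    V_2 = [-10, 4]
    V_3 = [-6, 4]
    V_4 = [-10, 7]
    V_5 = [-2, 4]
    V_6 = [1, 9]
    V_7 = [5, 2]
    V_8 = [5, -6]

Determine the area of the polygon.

129.5

Apply the surveyor's formula: 2A = Σ (x_i·y_{i+1} − x_{i+1}·y_i), indices taken mod 8.
Cross-terms: -68, -16, -2, -26, -22, -43, -40, -42  ⇒  Σ = -259
Area = |Σ|/2 = 129.5.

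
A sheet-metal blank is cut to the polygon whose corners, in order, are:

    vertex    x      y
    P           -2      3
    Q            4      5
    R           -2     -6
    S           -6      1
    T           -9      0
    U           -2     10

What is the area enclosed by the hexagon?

Apply the surveyor's formula: 2A = Σ (x_i·y_{i+1} − x_{i+1}·y_i), indices taken mod 6.
P→Q: (-2)(5) − (4)(3) = -22
Q→R: (4)(-6) − (-2)(5) = -14
R→S: (-2)(1) − (-6)(-6) = -38
S→T: (-6)(0) − (-9)(1) = 9
T→U: (-9)(10) − (-2)(0) = -90
U→P: (-2)(3) − (-2)(10) = 14
Σ = -141
Area = |Σ|/2 = 70.5.

70.5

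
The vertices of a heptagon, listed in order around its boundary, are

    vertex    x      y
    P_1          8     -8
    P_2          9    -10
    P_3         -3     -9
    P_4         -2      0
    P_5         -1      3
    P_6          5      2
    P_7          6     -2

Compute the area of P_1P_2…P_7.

P_1→P_2: (8)(-10) − (9)(-8) = -8
P_2→P_3: (9)(-9) − (-3)(-10) = -111
P_3→P_4: (-3)(0) − (-2)(-9) = -18
P_4→P_5: (-2)(3) − (-1)(0) = -6
P_5→P_6: (-1)(2) − (5)(3) = -17
P_6→P_7: (5)(-2) − (6)(2) = -22
P_7→P_1: (6)(-8) − (8)(-2) = -32
Σ = -214
Area = |Σ|/2 = 107.

107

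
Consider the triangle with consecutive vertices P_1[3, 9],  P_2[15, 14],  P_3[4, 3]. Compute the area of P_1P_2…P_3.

38.5

Apply the shoelace (surveyor's) formula: 2A = Σ (x_i·y_{i+1} − x_{i+1}·y_i), indices taken mod 3.
P_1→P_2: (3)(14) − (15)(9) = -93
P_2→P_3: (15)(3) − (4)(14) = -11
P_3→P_1: (4)(9) − (3)(3) = 27
Σ = -77
Area = |Σ|/2 = 38.5.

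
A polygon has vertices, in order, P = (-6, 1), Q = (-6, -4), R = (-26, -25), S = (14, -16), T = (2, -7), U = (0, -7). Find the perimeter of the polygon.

|PQ| = √((0)² + (-5)²) = √25 = 5
|QR| = √((-20)² + (-21)²) = √841 = 29
|RS| = √((40)² + (9)²) = √1681 = 41
|ST| = √((-12)² + (9)²) = √225 = 15
|TU| = √((-2)² + (0)²) = √4 = 2
|UP| = √((-6)² + (8)²) = √100 = 10
Perimeter = 5 + 29 + 41 + 15 + 2 + 10 = 102.

102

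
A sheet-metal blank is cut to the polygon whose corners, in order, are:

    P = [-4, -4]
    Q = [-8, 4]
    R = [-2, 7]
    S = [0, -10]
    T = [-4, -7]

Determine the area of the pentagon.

Cross-terms: -48, -48, 20, -40, -12  ⇒  Σ = -128
Area = |Σ|/2 = 64.

64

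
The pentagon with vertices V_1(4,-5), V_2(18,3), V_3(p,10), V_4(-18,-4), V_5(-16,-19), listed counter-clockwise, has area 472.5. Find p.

Write out the shoelace sum; only the two edges meeting at V_3 involve p:
2·Area = [(18·10 − p·3) + (p·(-4) − (-18)·10)] + 536
       = -7·p + 896 = 945
⇒ p = -7.

-7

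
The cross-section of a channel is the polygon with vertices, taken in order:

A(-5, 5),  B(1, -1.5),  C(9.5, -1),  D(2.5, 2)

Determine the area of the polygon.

Apply the shoelace (surveyor's) formula: 2A = Σ (x_i·y_{i+1} − x_{i+1}·y_i), indices taken mod 4.
Σ = (2.5) + (13.25) + (21.5) + (22.5) = 59.75
Area = |Σ|/2 = 29.875.

29.875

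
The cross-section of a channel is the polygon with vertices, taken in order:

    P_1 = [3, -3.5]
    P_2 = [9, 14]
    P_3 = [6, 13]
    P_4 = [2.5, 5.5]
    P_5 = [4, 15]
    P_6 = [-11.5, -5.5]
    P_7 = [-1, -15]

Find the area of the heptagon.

Apply the shoelace formula: 2A = Σ (x_i·y_{i+1} − x_{i+1}·y_i), indices taken mod 7.
Σ = (73.5) + (33) + (0.5) + (15.5) + (150.5) + (167) + (48.5) = 488.5
Area = |Σ|/2 = 244.25.

244.25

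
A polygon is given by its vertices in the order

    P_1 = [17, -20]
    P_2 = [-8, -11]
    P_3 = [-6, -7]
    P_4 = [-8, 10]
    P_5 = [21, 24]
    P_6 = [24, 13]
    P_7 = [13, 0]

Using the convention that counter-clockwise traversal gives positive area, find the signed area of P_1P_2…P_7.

-803.5

Σ = (-347) + (-10) + (-116) + (-402) + (-303) + (-169) + (-260) = -1607
Signed area = Σ/2 = -803.5 (negative ⇒ clockwise traversal).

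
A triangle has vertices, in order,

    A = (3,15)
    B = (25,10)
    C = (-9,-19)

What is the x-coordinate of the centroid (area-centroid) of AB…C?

Apply the shoelace formula. First the cross-terms c_i = x_i·y_{i+1} − x_{i+1}·y_i:
  -345, -385, -78  ⇒  2A = -808, A = -404.
Then Σ (x_i + x_{i+1})·c_i = -15352, so x̄ = -15352 / (6·(-404)) = 19/3.

19/3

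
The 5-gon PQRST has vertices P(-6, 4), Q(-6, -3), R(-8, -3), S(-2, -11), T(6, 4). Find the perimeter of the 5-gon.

48

|PQ| = √((0)² + (-7)²) = √49 = 7
|QR| = √((-2)² + (0)²) = √4 = 2
|RS| = √((6)² + (-8)²) = √100 = 10
|ST| = √((8)² + (15)²) = √289 = 17
|TP| = √((-12)² + (0)²) = √144 = 12
Perimeter = 7 + 2 + 10 + 17 + 12 = 48.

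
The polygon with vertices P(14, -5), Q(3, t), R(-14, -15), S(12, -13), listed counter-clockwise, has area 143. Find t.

-6

Write out the shoelace sum; only the two edges meeting at Q involve t:
2·Area = [(14·t − 3·(-5)) + (3·(-15) − (-14)·t)] + 484
       = 28·t + 454 = 286
⇒ t = -6.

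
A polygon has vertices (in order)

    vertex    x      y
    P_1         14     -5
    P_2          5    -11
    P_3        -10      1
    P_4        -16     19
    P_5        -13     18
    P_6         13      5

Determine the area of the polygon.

441.5

P_1→P_2: (14)(-11) − (5)(-5) = -129
P_2→P_3: (5)(1) − (-10)(-11) = -105
P_3→P_4: (-10)(19) − (-16)(1) = -174
P_4→P_5: (-16)(18) − (-13)(19) = -41
P_5→P_6: (-13)(5) − (13)(18) = -299
P_6→P_1: (13)(-5) − (14)(5) = -135
Σ = -883
Area = |Σ|/2 = 441.5.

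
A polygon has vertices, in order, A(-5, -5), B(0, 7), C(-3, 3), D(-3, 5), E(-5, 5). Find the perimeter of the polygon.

|AB| = √((5)² + (12)²) = √169 = 13
|BC| = √((-3)² + (-4)²) = √25 = 5
|CD| = √((0)² + (2)²) = √4 = 2
|DE| = √((-2)² + (0)²) = √4 = 2
|EA| = √((0)² + (-10)²) = √100 = 10
Perimeter = 13 + 5 + 2 + 2 + 10 = 32.

32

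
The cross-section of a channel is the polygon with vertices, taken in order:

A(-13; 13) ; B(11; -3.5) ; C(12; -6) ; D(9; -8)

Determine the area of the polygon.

75.25

Σ = (-97.5) + (-24) + (-42) + (13) = -150.5
Area = |Σ|/2 = 75.25.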